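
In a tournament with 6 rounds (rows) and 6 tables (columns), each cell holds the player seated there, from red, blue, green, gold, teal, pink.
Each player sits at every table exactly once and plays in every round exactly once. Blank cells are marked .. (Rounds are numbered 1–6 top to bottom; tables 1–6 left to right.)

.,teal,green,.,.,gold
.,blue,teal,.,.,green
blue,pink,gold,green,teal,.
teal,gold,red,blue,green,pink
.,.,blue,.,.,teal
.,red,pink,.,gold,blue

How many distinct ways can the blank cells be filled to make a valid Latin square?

4

Round 1, table 1: eliminating its round and table leaves {red, pink}.
Round 1, table 4: eliminating its round and table leaves {red, pink}.
Round 1, table 5: eliminating its round and table leaves {red, blue, pink}.
Round 2, table 1: eliminating its round and table leaves {red, gold, pink}.
Round 2, table 4: eliminating its round and table leaves {red, gold, pink}.
Round 2, table 5: eliminating its round and table leaves {red, pink}.
Round 3, table 6: eliminating its round and table leaves {red}.
Round 5, table 1: eliminating its round and table leaves {red, green, gold, pink}.
Round 5, table 2: eliminating its round and table leaves {green}.
Round 5, table 4: eliminating its round and table leaves {red, gold, pink}.
Round 5, table 5: eliminating its round and table leaves {red, pink}.
Round 6, table 1: eliminating its round and table leaves {green}.
Round 6, table 4: eliminating its round and table leaves {teal}.
Enumerating the assignments across these blanks that avoid any round or table repeat gives 4 completions.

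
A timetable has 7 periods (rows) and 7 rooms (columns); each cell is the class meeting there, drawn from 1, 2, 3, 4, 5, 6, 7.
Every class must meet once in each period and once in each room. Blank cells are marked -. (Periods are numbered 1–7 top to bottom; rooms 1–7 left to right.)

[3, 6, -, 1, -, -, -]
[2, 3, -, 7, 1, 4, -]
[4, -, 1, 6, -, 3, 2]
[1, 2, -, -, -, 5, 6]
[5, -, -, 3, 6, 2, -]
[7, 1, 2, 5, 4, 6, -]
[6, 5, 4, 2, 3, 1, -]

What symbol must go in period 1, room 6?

Period 1 already has {1, 3, 6} and room 6 already has {1, 2, 3, 4, 5, 6}, so period 1, room 6 must be 7.

7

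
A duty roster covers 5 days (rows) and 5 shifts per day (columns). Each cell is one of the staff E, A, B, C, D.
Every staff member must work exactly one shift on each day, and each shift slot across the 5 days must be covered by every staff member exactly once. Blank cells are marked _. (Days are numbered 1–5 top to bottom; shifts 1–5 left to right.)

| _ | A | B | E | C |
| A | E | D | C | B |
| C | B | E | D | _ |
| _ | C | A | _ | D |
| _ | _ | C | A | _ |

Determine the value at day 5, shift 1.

Day 1, shift 1: day 1 has {E, A, B, C} and shift 1 has {A, C}, leaving only D.
Day 3, shift 5: day 3 has {E, B, C, D} and shift 5 has {B, C, D}, leaving only A.
Day 4, shift 4: day 4 has {A, C, D} and shift 4 has {E, A, C, D}, leaving only B.
Day 4, shift 1: day 4 has {A, B, C, D} and shift 1 has {A, C, D}, leaving only E.
Day 5 already has {A, C} and shift 1 already has {E, A, C, D}, so day 5, shift 1 must be B.

B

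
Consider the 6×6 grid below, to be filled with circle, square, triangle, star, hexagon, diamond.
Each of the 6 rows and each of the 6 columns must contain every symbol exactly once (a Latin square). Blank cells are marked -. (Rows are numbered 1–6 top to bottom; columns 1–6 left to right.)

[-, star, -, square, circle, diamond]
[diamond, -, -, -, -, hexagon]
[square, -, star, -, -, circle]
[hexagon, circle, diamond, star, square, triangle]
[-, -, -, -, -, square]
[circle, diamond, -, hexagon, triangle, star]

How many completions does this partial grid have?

Row 1, column 1: eliminating its row and column leaves {triangle}.
Row 1, column 3: eliminating its row and column leaves {triangle, hexagon}.
Row 2, column 2: eliminating its row and column leaves {square, triangle}.
Row 2, column 3: eliminating its row and column leaves {circle, square, triangle}.
Row 2, column 4: eliminating its row and column leaves {circle, triangle}.
Row 2, column 5: eliminating its row and column leaves {star}.
Row 3, column 2: eliminating its row and column leaves {triangle, hexagon}.
Row 3, column 4: eliminating its row and column leaves {triangle, diamond}.
Row 3, column 5: eliminating its row and column leaves {hexagon, diamond}.
Row 5, column 1: eliminating its row and column leaves {triangle, star}.
Row 5, column 2: eliminating its row and column leaves {triangle, hexagon}.
Row 5, column 3: eliminating its row and column leaves {circle, triangle, hexagon}.
Row 5, column 4: eliminating its row and column leaves {circle, triangle, diamond}.
Row 5, column 5: eliminating its row and column leaves {star, hexagon, diamond}.
Row 6, column 3: eliminating its row and column leaves {square}.
Enumerating the assignments across these blanks that avoid any row or column repeat gives 3 completions.

3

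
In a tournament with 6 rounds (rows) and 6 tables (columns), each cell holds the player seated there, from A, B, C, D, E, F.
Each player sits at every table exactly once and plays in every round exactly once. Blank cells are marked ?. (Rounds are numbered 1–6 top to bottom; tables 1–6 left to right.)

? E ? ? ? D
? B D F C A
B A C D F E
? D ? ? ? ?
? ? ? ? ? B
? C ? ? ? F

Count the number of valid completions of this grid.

16

Round 1, table 1: eliminating its round and table leaves {A, C, F}.
Round 1, table 3: eliminating its round and table leaves {A, B, F}.
Round 1, table 4: eliminating its round and table leaves {A, B, C}.
Round 1, table 5: eliminating its round and table leaves {A, B}.
Round 2, table 1: eliminating its round and table leaves {E}.
Round 4, table 1: eliminating its round and table leaves {A, C, E, F}.
Round 4, table 3: eliminating its round and table leaves {A, B, E, F}.
Round 4, table 4: eliminating its round and table leaves {A, B, C, E}.
Round 4, table 5: eliminating its round and table leaves {A, B, E}.
Round 4, table 6: eliminating its round and table leaves {C}.
Round 5, table 1: eliminating its round and table leaves {A, C, D, E, F}.
Round 5, table 2: eliminating its round and table leaves {F}.
Round 5, table 3: eliminating its round and table leaves {A, E, F}.
Round 5, table 4: eliminating its round and table leaves {A, C, E}.
Round 5, table 5: eliminating its round and table leaves {A, D, E}.
Round 6, table 1: eliminating its round and table leaves {A, D, E}.
Round 6, table 3: eliminating its round and table leaves {A, B, E}.
Round 6, table 4: eliminating its round and table leaves {A, B, E}.
Round 6, table 5: eliminating its round and table leaves {A, B, D, E}.
Enumerating the assignments across these blanks that avoid any round or table repeat gives 16 completions.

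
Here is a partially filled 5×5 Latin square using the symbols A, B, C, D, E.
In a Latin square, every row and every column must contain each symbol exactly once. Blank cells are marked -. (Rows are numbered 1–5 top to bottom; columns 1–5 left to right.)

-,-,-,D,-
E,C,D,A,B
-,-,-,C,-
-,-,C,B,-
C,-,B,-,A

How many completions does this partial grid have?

Row 1, column 1: eliminating its row and column leaves {A, B}.
Row 1, column 2: eliminating its row and column leaves {A, B, E}.
Row 1, column 3: eliminating its row and column leaves {A, E}.
Row 1, column 5: eliminating its row and column leaves {C, E}.
Row 3, column 1: eliminating its row and column leaves {A, B, D}.
Row 3, column 2: eliminating its row and column leaves {A, B, D, E}.
Row 3, column 3: eliminating its row and column leaves {A, E}.
Row 3, column 5: eliminating its row and column leaves {D, E}.
Row 4, column 1: eliminating its row and column leaves {A, D}.
Row 4, column 2: eliminating its row and column leaves {A, D, E}.
Row 4, column 5: eliminating its row and column leaves {D, E}.
Row 5, column 2: eliminating its row and column leaves {D, E}.
Row 5, column 4: eliminating its row and column leaves {E}.
Enumerating the assignments across these blanks that avoid any row or column repeat gives 3 completions.

3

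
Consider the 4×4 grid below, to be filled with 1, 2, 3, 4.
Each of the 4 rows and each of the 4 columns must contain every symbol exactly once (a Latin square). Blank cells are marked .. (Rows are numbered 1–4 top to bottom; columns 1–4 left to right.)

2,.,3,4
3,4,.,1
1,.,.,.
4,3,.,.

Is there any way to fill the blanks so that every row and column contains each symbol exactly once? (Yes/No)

Yes

No row or column among the givens repeats a symbol, and propagating forced cells runs into no contradiction.
One valid completion exists (for instance, 2 1 3 4 / 3 4 2 1 / 1 2 4 3 / 4 3 1 2).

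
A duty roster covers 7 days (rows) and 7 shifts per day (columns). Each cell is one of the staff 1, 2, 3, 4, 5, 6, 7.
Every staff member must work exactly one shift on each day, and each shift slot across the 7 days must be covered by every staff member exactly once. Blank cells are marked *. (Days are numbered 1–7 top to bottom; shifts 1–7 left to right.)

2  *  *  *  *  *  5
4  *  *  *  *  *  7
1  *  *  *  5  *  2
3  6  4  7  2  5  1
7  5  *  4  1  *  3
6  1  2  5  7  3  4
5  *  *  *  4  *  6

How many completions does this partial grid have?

Day 1, shift 2: eliminating its day and shift leaves {3, 4, 7}.
Day 1, shift 3: eliminating its day and shift leaves {1, 3, 6, 7}.
Day 1, shift 4: eliminating its day and shift leaves {1, 3, 6}.
Day 1, shift 5: eliminating its day and shift leaves {3, 6}.
Day 1, shift 6: eliminating its day and shift leaves {1, 4, 6, 7}.
Day 2, shift 2: eliminating its day and shift leaves {2, 3}.
Day 2, shift 3: eliminating its day and shift leaves {1, 3, 5, 6}.
Day 2, shift 4: eliminating its day and shift leaves {1, 2, 3, 6}.
Day 2, shift 5: eliminating its day and shift leaves {3, 6}.
Day 2, shift 6: eliminating its day and shift leaves {1, 2, 6}.
Day 3, shift 2: eliminating its day and shift leaves {3, 4, 7}.
Day 3, shift 3: eliminating its day and shift leaves {3, 6, 7}.
Day 3, shift 4: eliminating its day and shift leaves {3, 6}.
Day 3, shift 6: eliminating its day and shift leaves {4, 6, 7}.
Day 5, shift 3: eliminating its day and shift leaves {6}.
Day 5, shift 6: eliminating its day and shift leaves {2, 6}.
Day 7, shift 2: eliminating its day and shift leaves {2, 3, 7}.
Day 7, shift 3: eliminating its day and shift leaves {1, 3, 7}.
Day 7, shift 4: eliminating its day and shift leaves {1, 2, 3}.
Day 7, shift 6: eliminating its day and shift leaves {1, 2, 7}.
Enumerating the assignments across these blanks that avoid any day or shift repeat gives 8 completions.

8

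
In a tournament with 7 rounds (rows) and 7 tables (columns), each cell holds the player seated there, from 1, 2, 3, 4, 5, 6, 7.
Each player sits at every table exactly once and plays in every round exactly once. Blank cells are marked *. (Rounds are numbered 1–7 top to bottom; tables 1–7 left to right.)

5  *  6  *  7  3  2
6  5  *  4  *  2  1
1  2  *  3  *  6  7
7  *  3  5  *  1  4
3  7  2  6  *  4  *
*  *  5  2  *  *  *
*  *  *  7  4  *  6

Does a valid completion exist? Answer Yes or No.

Yes

No round or table among the givens repeats a symbol, and propagating forced cells runs into no contradiction.
One valid completion exists (for instance, 5 4 6 1 7 3 2 / 6 5 7 4 3 2 1 / 1 2 4 3 5 6 7 / 7 6 3 5 2 1 4 / 3 7 2 6 1 4 5 / 4 1 5 2 6 7 3 / 2 3 1 7 4 5 6).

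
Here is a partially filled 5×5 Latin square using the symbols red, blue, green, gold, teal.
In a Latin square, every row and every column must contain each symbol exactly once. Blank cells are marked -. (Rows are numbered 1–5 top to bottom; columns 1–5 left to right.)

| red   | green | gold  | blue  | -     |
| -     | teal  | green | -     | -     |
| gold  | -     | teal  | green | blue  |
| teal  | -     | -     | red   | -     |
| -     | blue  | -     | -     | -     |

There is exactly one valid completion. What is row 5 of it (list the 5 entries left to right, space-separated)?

green blue red teal gold

Row 5, column 1: row 5 has {blue} and column 1 has {red, gold, teal}, leaving only green.
Row 5, column 3: row 5 has {blue, green} and column 3 has {green, gold, teal}, leaving only red.
Row 1, column 5: row 1 has {red, blue, green, gold} and column 5 has {blue}, leaving only teal.
Row 5, column 5: row 5 has {red, blue, green} and column 5 has {blue, teal}, leaving only gold.
Row 5, column 4: row 5 has {red, blue, green, gold} and column 4 has {red, blue, green}, leaving only teal.
So row 5 reads: green blue red teal gold.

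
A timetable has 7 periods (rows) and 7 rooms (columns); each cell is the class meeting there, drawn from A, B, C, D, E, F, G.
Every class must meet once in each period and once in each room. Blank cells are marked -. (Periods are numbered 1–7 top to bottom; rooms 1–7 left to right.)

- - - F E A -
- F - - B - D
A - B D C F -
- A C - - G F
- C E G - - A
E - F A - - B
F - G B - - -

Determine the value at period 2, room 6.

Period 1, room 3: period 1 has {A, E, F} and room 3 has {B, C, E, F, G}, leaving only D.
Period 2, room 3: period 2 has {B, D, F} and room 3 has {B, C, D, E, F, G}, leaving only A.
Period 4, room 4: period 4 has {A, C, F, G} and room 4 has {A, B, D, F, G}, leaving only E.
Period 2, room 4: period 2 has {A, B, D, F} and room 4 has {A, B, D, E, F, G}, leaving only C.
Period 2 already has {A, B, C, D, F} and room 6 already has {A, F, G}, so period 2, room 6 must be E.

E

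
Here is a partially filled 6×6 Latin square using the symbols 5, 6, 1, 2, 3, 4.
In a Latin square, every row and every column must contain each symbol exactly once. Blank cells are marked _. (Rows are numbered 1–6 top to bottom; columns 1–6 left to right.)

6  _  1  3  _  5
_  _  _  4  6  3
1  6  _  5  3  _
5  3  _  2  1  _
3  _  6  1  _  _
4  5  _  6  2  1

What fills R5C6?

2

Row 1, column 5: row 1 has {5, 6, 1, 3} and column 5 has {6, 1, 2, 3}, leaving only 4.
Row 1, column 2: row 1 has {5, 6, 1, 3, 4} and column 2 has {5, 6, 3}, leaving only 2.
Row 2, column 1: row 2 has {6, 3, 4} and column 1 has {5, 6, 1, 3, 4}, leaving only 2.
Row 2, column 2: row 2 has {6, 2, 3, 4} and column 2 has {5, 6, 2, 3}, leaving only 1.
Row 2, column 3: row 2 has {6, 1, 2, 3, 4} and column 3 has {6, 1}, leaving only 5.
Row 4, column 3: row 4 has {5, 1, 2, 3} and column 3 has {5, 6, 1}, leaving only 4.
Row 3, column 3: row 3 has {5, 6, 1, 3} and column 3 has {5, 6, 1, 4}, leaving only 2.
Row 3, column 6: row 3 has {5, 6, 1, 2, 3} and column 6 has {5, 1, 3}, leaving only 4.
Row 5 already has {6, 1, 3} and column 6 already has {5, 1, 3, 4}, so row 5, column 6 must be 2.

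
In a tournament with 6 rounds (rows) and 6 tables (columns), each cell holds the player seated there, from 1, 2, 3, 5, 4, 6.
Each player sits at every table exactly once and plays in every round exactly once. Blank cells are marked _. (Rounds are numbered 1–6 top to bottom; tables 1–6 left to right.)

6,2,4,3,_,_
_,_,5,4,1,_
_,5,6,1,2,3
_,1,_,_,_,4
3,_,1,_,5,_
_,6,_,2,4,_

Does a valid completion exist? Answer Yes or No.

No

Round 1, table 5: round 1 together with table 5 already contain {1, 2, 3, 5, 4, 6} — every symbol — so nothing can go there. The grid has no valid completion.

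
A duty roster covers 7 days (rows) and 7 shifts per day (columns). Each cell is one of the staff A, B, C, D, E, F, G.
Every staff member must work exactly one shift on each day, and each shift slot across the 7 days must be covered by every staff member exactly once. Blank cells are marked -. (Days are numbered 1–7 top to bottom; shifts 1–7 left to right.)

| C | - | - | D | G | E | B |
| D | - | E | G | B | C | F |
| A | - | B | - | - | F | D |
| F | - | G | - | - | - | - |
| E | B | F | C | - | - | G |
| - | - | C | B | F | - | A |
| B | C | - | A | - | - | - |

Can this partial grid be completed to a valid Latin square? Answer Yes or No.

No

Day 1, shift 3: day 1 has {B, C, D, E, G} and shift 3 has {B, C, E, F, G}, so it must be A.
Day 1, shift 2: day 1 has {A, B, C, D, E, G} and shift 2 has {B, C}, so it must be F.
Day 2, shift 2: day 2 has {B, C, D, E, F, G} and shift 2 has {B, C, F}, so it must be A.
Day 3, shift 4: day 3 has {A, B, D, F} and shift 4 has {A, B, C, D, G}, so it must be E.
Now day 4, shift 4: day 4 together with shift 4 already contain {A, B, C, D, E, F, G} — every symbol — so nothing can go there. The grid has no valid completion.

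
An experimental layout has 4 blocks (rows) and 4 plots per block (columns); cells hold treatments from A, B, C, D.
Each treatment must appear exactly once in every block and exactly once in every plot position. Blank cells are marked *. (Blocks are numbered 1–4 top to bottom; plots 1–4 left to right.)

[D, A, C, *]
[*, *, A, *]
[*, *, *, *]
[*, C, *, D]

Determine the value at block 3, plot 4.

Block 1, plot 4: block 1 has {A, C, D} and plot 4 has {D}, leaving only B.
Block 2, plot 4: block 2 has {A} and plot 4 has {B, D}, leaving only C.
Block 3 already has {} and plot 4 already has {B, C, D}, so block 3, plot 4 must be A.

A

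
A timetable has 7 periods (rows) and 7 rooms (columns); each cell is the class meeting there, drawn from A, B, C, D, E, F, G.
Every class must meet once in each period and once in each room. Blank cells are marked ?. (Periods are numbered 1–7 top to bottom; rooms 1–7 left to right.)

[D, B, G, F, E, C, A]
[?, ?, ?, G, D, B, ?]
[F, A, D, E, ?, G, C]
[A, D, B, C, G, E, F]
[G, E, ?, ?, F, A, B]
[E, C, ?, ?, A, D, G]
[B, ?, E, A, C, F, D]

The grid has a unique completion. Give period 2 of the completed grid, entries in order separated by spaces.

Period 2, room 1: period 2 has {B, D, G} and room 1 has {A, B, D, E, F, G}, leaving only C.
Period 2, room 2: period 2 has {B, C, D, G} and room 2 has {A, B, C, D, E}, leaving only F.
Period 2, room 3: period 2 has {B, C, D, F, G} and room 3 has {B, D, E, G}, leaving only A.
Period 2, room 7: period 2 has {A, B, C, D, F, G} and room 7 has {A, B, C, D, F, G}, leaving only E.
So period 2 reads: C F A G D B E.

C F A G D B E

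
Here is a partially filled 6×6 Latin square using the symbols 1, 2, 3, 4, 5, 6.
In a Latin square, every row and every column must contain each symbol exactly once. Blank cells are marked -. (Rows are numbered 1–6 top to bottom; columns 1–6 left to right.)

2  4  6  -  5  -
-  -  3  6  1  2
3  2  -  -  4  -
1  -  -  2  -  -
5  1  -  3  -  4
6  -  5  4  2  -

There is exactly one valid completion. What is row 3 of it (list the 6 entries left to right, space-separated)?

3 2 1 5 4 6

Row 3, column 3: row 3 has {2, 3, 4} and column 3 has {3, 5, 6}, leaving only 1.
Row 3, column 4: row 3 has {1, 2, 3, 4} and column 4 has {2, 3, 4, 6}, leaving only 5.
Row 3, column 6: row 3 has {1, 2, 3, 4, 5} and column 6 has {2, 4}, leaving only 6.
So row 3 reads: 3 2 1 5 4 6.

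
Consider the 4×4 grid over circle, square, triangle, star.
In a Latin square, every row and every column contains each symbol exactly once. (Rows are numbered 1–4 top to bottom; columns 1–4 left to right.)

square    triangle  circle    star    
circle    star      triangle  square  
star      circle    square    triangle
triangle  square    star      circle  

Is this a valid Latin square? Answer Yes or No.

Yes

Each row is a permutation of the 4 symbols, and so is each column.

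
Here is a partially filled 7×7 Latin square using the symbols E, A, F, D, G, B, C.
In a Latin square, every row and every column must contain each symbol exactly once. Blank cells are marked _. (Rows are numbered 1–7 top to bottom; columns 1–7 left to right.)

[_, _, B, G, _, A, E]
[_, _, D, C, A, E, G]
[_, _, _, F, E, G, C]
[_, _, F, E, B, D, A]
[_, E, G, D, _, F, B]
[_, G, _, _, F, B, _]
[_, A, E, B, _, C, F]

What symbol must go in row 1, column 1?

Row 3, column 3: row 3 has {E, F, G, C} and column 3 has {E, F, D, G, B}, leaving only A.
Row 4, column 2: row 4 has {E, A, F, D, B} and column 2 has {E, A, G}, leaving only C.
Row 4, column 1: row 4 has {E, A, F, D, B, C} and column 1 has {}, leaving only G.
Row 5, column 5: row 5 has {E, F, D, G, B} and column 5 has {E, A, F, B}, leaving only C.
Row 1, column 5: row 1 has {E, A, G, B} and column 5 has {E, A, F, B, C}, leaving only D.
Row 1, column 2: row 1 has {E, A, D, G, B} and column 2 has {E, A, G, C}, leaving only F.
Row 1 already has {E, A, F, D, G, B} and column 1 already has {G}, so row 1, column 1 must be C.

C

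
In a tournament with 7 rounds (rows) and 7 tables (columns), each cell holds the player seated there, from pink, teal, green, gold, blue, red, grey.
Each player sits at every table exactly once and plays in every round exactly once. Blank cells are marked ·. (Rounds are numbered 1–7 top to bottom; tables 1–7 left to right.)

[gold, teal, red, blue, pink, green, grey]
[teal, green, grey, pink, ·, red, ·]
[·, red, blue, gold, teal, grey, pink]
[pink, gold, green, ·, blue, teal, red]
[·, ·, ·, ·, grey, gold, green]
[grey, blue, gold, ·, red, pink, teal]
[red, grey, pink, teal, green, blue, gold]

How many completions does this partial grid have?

Round 2, table 5: eliminating its round and table leaves {gold}.
Round 2, table 7: eliminating its round and table leaves {blue}.
Round 3, table 1: eliminating its round and table leaves {green}.
Round 4, table 4: eliminating its round and table leaves {grey}.
Round 5, table 1: eliminating its round and table leaves {blue}.
Round 5, table 2: eliminating its round and table leaves {pink}.
Round 5, table 3: eliminating its round and table leaves {teal}.
Round 5, table 4: eliminating its round and table leaves {red}.
Round 6, table 4: eliminating its round and table leaves {green}.
Only one assignment across all blanks avoids any round or table repeat, giving 1 completion.

1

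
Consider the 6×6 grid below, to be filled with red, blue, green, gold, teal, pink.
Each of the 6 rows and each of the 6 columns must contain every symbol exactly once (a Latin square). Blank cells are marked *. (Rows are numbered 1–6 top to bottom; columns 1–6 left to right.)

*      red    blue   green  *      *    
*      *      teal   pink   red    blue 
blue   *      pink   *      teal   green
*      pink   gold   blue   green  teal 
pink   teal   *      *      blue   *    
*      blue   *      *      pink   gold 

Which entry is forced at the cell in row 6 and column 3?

Row 1, column 5: row 1 has {red, blue, green} and column 5 has {red, blue, green, teal, pink}, leaving only gold.
Row 1, column 1: row 1 has {red, blue, green, gold} and column 1 has {blue, pink}, leaving only teal.
Row 1, column 6: row 1 has {red, blue, green, gold, teal} and column 6 has {blue, green, gold, teal}, leaving only pink.
Row 3, column 2: row 3 has {blue, green, teal, pink} and column 2 has {red, blue, teal, pink}, leaving only gold.
Row 2, column 2: row 2 has {red, blue, teal, pink} and column 2 has {red, blue, gold, teal, pink}, leaving only green.
Row 2, column 1: row 2 has {red, blue, green, teal, pink} and column 1 has {blue, teal, pink}, leaving only gold.
Row 3, column 4: row 3 has {blue, green, gold, teal, pink} and column 4 has {blue, green, pink}, leaving only red.
Row 4, column 1: row 4 has {blue, green, gold, teal, pink} and column 1 has {blue, gold, teal, pink}, leaving only red.
Row 5, column 4: row 5 has {blue, teal, pink} and column 4 has {red, blue, green, pink}, leaving only gold.
Row 5, column 6: row 5 has {blue, gold, teal, pink} and column 6 has {blue, green, gold, teal, pink}, leaving only red.
Row 5, column 3: row 5 has {red, blue, gold, teal, pink} and column 3 has {blue, gold, teal, pink}, leaving only green.
Row 6 already has {blue, gold, pink} and column 3 already has {blue, green, gold, teal, pink}, so row 6, column 3 must be red.

red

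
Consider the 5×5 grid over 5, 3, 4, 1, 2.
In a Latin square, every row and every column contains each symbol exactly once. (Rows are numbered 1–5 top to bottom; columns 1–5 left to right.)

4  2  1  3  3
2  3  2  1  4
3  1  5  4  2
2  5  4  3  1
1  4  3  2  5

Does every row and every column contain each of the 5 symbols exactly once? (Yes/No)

No

Row 2 contains 2 twice (at columns 1 and 3); row 1 is also not a permutation.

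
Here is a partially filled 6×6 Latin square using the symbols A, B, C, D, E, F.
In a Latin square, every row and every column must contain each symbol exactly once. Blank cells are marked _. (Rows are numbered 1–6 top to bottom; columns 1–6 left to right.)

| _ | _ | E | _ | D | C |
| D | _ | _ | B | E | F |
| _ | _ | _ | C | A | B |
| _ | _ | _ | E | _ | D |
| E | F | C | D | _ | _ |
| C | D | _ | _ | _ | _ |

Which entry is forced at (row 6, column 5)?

F

Row 2, column 3: row 2 has {B, D, E, F} and column 3 has {C, E}, leaving only A.
Row 2, column 2: row 2 has {A, B, D, E, F} and column 2 has {D, F}, leaving only C.
Row 3, column 1: row 3 has {A, B, C} and column 1 has {C, D, E}, leaving only F.
Row 3, column 2: row 3 has {A, B, C, F} and column 2 has {C, D, F}, leaving only E.
Row 3, column 3: row 3 has {A, B, C, E, F} and column 3 has {A, C, E}, leaving only D.
Row 5, column 5: row 5 has {C, D, E, F} and column 5 has {A, D, E}, leaving only B.
Row 6 already has {C, D} and column 5 already has {A, B, D, E}, so row 6, column 5 must be F.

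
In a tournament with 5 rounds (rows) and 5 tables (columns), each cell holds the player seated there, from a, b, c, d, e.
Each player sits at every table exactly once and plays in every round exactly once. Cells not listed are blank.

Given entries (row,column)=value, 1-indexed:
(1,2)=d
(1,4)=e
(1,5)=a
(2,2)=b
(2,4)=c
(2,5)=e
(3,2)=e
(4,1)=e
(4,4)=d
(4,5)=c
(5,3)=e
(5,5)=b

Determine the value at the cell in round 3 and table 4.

b

Round 3, table 5: round 3 has {e} and table 5 has {a, b, c, e}, leaving only d.
Round 4, table 2: round 4 has {c, d, e} and table 2 has {b, d, e}, leaving only a.
Round 4, table 3: round 4 has {a, c, d, e} and table 3 has {e}, leaving only b.
Round 1, table 3: round 1 has {a, d, e} and table 3 has {b, e}, leaving only c.
Round 1, table 1: round 1 has {a, c, d, e} and table 1 has {e}, leaving only b.
Round 3, table 3: round 3 has {d, e} and table 3 has {b, c, e}, leaving only a.
Round 3 already has {a, d, e} and table 4 already has {c, d, e}, so round 3, table 4 must be b.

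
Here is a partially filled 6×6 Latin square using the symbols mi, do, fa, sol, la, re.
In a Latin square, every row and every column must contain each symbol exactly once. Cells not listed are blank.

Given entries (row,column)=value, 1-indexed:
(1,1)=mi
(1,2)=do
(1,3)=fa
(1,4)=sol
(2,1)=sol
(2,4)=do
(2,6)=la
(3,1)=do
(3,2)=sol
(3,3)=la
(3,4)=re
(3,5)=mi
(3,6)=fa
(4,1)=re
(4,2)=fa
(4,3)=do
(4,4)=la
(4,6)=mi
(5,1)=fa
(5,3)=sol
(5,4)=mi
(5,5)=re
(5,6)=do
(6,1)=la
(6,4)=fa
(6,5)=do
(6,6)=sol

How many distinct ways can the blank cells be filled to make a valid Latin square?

Row 1, column 5: eliminating its row and column leaves {la}.
Row 1, column 6: eliminating its row and column leaves {re}.
Row 2, column 2: eliminating its row and column leaves {mi, re}.
Row 2, column 3: eliminating its row and column leaves {mi, re}.
Row 2, column 5: eliminating its row and column leaves {fa}.
Row 4, column 5: eliminating its row and column leaves {sol}.
Row 5, column 2: eliminating its row and column leaves {la}.
Row 6, column 2: eliminating its row and column leaves {mi, re}.
Row 6, column 3: eliminating its row and column leaves {mi, re}.
Enumerating the assignments across these blanks that avoid any row or column repeat gives 2 completions.

2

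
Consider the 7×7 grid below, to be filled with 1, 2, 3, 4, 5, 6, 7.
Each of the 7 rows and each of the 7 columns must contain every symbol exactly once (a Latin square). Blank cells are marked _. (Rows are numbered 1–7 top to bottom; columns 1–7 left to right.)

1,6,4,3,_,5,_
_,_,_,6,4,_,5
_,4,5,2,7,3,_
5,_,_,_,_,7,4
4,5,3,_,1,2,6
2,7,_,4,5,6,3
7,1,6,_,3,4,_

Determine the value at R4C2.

3

Row 1, column 5: row 1 has {1, 3, 4, 5, 6} and column 5 has {1, 3, 4, 5, 7}, leaving only 2.
Row 1, column 7: row 1 has {1, 2, 3, 4, 5, 6} and column 7 has {3, 4, 5, 6}, leaving only 7.
Row 2, column 1: row 2 has {4, 5, 6} and column 1 has {1, 2, 4, 5, 7}, leaving only 3.
Row 2, column 2: row 2 has {3, 4, 5, 6} and column 2 has {1, 4, 5, 6, 7}, leaving only 2.
Row 4 already has {4, 5, 7} and column 2 already has {1, 2, 4, 5, 6, 7}, so row 4, column 2 must be 3.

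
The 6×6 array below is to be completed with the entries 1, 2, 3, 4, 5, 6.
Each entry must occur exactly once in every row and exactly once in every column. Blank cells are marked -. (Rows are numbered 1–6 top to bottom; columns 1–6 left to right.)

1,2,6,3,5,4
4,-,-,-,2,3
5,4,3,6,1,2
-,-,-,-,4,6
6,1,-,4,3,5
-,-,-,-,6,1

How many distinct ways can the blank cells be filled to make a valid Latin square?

3

Row 2, column 2: eliminating its row and column leaves {5, 6}.
Row 2, column 3: eliminating its row and column leaves {1, 5}.
Row 2, column 4: eliminating its row and column leaves {1, 5}.
Row 4, column 1: eliminating its row and column leaves {2, 3}.
Row 4, column 2: eliminating its row and column leaves {3, 5}.
Row 4, column 3: eliminating its row and column leaves {1, 2, 5}.
Row 4, column 4: eliminating its row and column leaves {1, 2, 5}.
Row 5, column 3: eliminating its row and column leaves {2}.
Row 6, column 1: eliminating its row and column leaves {2, 3}.
Row 6, column 2: eliminating its row and column leaves {3, 5}.
Row 6, column 3: eliminating its row and column leaves {2, 4, 5}.
Row 6, column 4: eliminating its row and column leaves {2, 5}.
Enumerating the assignments across these blanks that avoid any row or column repeat gives 3 completions.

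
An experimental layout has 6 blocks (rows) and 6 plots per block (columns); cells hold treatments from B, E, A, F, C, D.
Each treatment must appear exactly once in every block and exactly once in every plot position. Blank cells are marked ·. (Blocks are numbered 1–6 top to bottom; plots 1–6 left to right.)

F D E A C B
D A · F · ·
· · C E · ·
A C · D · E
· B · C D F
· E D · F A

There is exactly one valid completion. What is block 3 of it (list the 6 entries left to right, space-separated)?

B F C E A D

Block 3, plot 1: block 3 has {E, C} and plot 1 has {A, F, D}, leaving only B.
Block 3, plot 2: block 3 has {B, E, C} and plot 2 has {B, E, A, C, D}, leaving only F.
Block 3, plot 5: block 3 has {B, E, F, C} and plot 5 has {F, C, D}, leaving only A.
Block 3, plot 6: block 3 has {B, E, A, F, C} and plot 6 has {B, E, A, F}, leaving only D.
So block 3 reads: B F C E A D.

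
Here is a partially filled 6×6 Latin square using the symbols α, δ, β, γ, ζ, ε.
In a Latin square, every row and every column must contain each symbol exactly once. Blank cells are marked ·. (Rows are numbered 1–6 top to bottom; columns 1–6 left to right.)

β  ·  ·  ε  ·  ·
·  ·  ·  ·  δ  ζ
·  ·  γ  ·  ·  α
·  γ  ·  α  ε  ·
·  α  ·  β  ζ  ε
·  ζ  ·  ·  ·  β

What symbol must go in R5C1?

γ

Row 1, column 2: row 1 has {β, ε} and column 2 has {α, γ, ζ}, leaving only δ.
Row 1, column 6: row 1 has {δ, β, ε} and column 6 has {α, β, ζ, ε}, leaving only γ.
Row 1, column 5: row 1 has {δ, β, γ, ε} and column 5 has {δ, ζ, ε}, leaving only α.
Row 1, column 3: row 1 has {α, δ, β, γ, ε} and column 3 has {γ}, leaving only ζ.
Row 2, column 4: row 2 has {δ, ζ} and column 4 has {α, β, ε}, leaving only γ.
Row 3, column 5: row 3 has {α, γ} and column 5 has {α, δ, ζ, ε}, leaving only β.
Row 3, column 2: row 3 has {α, β, γ} and column 2 has {α, δ, γ, ζ}, leaving only ε.
Row 2, column 2: row 2 has {δ, γ, ζ} and column 2 has {α, δ, γ, ζ, ε}, leaving only β.
Row 4, column 6: row 4 has {α, γ, ε} and column 6 has {α, β, γ, ζ, ε}, leaving only δ.
Row 4, column 1: row 4 has {α, δ, γ, ε} and column 1 has {β}, leaving only ζ.
Row 3, column 1: row 3 has {α, β, γ, ε} and column 1 has {β, ζ}, leaving only δ.
Row 5 already has {α, β, ζ, ε} and column 1 already has {δ, β, ζ}, so row 5, column 1 must be γ.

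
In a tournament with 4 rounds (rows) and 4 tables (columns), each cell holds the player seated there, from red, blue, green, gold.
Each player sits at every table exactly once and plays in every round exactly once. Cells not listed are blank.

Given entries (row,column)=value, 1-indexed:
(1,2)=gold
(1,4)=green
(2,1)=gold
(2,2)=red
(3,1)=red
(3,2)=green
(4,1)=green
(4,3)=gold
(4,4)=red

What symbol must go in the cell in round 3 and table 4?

gold

Round 1, table 1: round 1 has {green, gold} and table 1 has {red, green, gold}, leaving only blue.
Round 1, table 3: round 1 has {blue, green, gold} and table 3 has {gold}, leaving only red.
Round 2, table 4: round 2 has {red, gold} and table 4 has {red, green}, leaving only blue.
Round 3 already has {red, green} and table 4 already has {red, blue, green}, so round 3, table 4 must be gold.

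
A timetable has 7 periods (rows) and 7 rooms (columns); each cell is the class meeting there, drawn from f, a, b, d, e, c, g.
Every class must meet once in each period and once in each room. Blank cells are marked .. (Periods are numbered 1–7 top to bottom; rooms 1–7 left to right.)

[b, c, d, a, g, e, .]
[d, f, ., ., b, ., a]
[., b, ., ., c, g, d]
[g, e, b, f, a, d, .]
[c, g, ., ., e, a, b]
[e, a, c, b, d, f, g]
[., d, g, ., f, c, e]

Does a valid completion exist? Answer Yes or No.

Period 2, room 6: period 2 together with room 6 already contain {f, a, b, d, e, c, g} — every symbol — so nothing can go there. The grid has no valid completion.

No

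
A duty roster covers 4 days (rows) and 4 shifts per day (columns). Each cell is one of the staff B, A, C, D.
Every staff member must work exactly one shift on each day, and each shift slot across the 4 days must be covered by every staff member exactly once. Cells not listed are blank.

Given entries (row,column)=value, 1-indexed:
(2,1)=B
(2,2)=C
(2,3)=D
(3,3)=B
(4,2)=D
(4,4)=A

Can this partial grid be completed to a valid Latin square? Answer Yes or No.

No

Day 2, shift 4: day 2 together with shift 4 already contain {B, A, C, D} — every symbol — so nothing can go there. The grid has no valid completion.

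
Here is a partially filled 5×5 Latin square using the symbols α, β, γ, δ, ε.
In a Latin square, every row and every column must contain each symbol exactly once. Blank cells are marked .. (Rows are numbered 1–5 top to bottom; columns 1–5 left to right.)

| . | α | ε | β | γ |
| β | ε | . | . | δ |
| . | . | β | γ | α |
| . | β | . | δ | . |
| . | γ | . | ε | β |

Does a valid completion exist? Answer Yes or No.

No row or column among the givens repeats a symbol, and propagating forced cells runs into no contradiction.
One valid completion exists (for instance, δ α ε β γ / β ε γ α δ / ε δ β γ α / γ β α δ ε / α γ δ ε β).

Yes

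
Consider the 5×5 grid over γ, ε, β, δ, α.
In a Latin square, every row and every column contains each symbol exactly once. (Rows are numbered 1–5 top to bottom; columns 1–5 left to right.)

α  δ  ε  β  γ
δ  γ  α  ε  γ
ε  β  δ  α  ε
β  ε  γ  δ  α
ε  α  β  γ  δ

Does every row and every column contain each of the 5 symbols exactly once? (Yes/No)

No

Row 3 contains ε twice (at columns 1 and 5); row 2 is also not a permutation.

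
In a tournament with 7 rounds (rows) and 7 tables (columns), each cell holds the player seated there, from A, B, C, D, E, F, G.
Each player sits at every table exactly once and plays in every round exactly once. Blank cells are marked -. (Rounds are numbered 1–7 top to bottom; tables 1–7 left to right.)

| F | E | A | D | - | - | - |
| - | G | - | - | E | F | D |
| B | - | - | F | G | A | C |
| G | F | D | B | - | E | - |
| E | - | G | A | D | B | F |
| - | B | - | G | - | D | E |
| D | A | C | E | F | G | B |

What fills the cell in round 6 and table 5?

A

Round 1, table 6: round 1 has {A, D, E, F} and table 6 has {A, B, D, E, F, G}, leaving only C.
Round 1, table 5: round 1 has {A, C, D, E, F} and table 5 has {D, E, F, G}, leaving only B.
Round 1, table 7: round 1 has {A, B, C, D, E, F} and table 7 has {B, C, D, E, F}, leaving only G.
Round 2, table 3: round 2 has {D, E, F, G} and table 3 has {A, C, D, G}, leaving only B.
Round 2, table 4: round 2 has {B, D, E, F, G} and table 4 has {A, B, D, E, F, G}, leaving only C.
Round 2, table 1: round 2 has {B, C, D, E, F, G} and table 1 has {B, D, E, F, G}, leaving only A.
Round 3, table 2: round 3 has {A, B, C, F, G} and table 2 has {A, B, E, F, G}, leaving only D.
Round 3, table 3: round 3 has {A, B, C, D, F, G} and table 3 has {A, B, C, D, G}, leaving only E.
Round 4, table 7: round 4 has {B, D, E, F, G} and table 7 has {B, C, D, E, F, G}, leaving only A.
Round 4, table 5: round 4 has {A, B, D, E, F, G} and table 5 has {B, D, E, F, G}, leaving only C.
Round 6 already has {B, D, E, G} and table 5 already has {B, C, D, E, F, G}, so round 6, table 5 must be A.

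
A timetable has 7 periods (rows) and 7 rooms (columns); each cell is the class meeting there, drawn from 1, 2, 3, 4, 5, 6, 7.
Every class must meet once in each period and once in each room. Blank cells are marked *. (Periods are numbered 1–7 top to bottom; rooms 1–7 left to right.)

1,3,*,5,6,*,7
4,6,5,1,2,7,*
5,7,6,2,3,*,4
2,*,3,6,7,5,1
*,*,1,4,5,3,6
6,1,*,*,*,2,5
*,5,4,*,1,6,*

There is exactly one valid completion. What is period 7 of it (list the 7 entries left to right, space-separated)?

Period 1, room 3: period 1 has {1, 3, 5, 6, 7} and room 3 has {1, 3, 4, 5, 6}, leaving only 2.
Period 1, room 6: period 1 has {1, 2, 3, 5, 6, 7} and room 6 has {2, 3, 5, 6, 7}, leaving only 4.
Period 2, room 7: period 2 has {1, 2, 4, 5, 6, 7} and room 7 has {1, 4, 5, 6, 7}, leaving only 3.
Period 7, room 7: period 7 has {1, 4, 5, 6} and room 7 has {1, 3, 4, 5, 6, 7}, leaving only 2.
Period 3, room 6: period 3 has {2, 3, 4, 5, 6, 7} and room 6 has {2, 3, 4, 5, 6, 7}, leaving only 1.
Period 4, room 2: period 4 has {1, 2, 3, 5, 6, 7} and room 2 has {1, 3, 5, 6, 7}, leaving only 4.
Period 5, room 1: period 5 has {1, 3, 4, 5, 6} and room 1 has {1, 2, 4, 5, 6}, leaving only 7.
Period 7, room 1: period 7 has {1, 2, 4, 5, 6} and room 1 has {1, 2, 4, 5, 6, 7}, leaving only 3.
Period 7, room 4: period 7 has {1, 2, 3, 4, 5, 6} and room 4 has {1, 2, 4, 5, 6}, leaving only 7.
So period 7 reads: 3 5 4 7 1 6 2.

3 5 4 7 1 6 2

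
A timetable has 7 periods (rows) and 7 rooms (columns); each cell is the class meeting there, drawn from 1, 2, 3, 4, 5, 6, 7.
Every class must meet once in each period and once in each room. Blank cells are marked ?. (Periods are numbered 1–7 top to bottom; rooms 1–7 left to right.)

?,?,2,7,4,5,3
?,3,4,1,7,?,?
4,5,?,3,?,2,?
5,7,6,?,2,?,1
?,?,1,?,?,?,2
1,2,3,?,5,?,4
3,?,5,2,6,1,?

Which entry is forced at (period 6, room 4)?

Period 6 already has {1, 2, 3, 4, 5} and room 4 already has {1, 2, 3, 7}, so period 6, room 4 must be 6.

6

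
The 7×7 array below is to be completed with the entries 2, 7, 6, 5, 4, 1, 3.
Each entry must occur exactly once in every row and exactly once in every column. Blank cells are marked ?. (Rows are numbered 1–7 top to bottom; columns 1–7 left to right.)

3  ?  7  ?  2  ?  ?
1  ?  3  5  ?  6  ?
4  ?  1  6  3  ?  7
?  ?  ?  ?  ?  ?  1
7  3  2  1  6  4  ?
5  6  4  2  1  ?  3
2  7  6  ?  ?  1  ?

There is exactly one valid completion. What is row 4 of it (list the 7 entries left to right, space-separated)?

6 2 5 7 4 3 1

Row 4, column 1: row 4 has {1} and column 1 has {2, 7, 5, 4, 1, 3}, leaving only 6.
Row 4, column 3: row 4 has {6, 1} and column 3 has {2, 7, 6, 4, 1, 3}, leaving only 5.
Row 1, column 4: row 1 has {2, 7, 3} and column 4 has {2, 6, 5, 1}, leaving only 4.
Row 1, column 6: row 1 has {2, 7, 4, 3} and column 6 has {6, 4, 1}, leaving only 5.
Row 1, column 2: row 1 has {2, 7, 5, 4, 3} and column 2 has {7, 6, 3}, leaving only 1.
Row 1, column 7: row 1 has {2, 7, 5, 4, 1, 3} and column 7 has {7, 1, 3}, leaving only 6.
Row 3, column 6: row 3 has {7, 6, 4, 1, 3} and column 6 has {6, 5, 4, 1}, leaving only 2.
Row 3, column 2: row 3 has {2, 7, 6, 4, 1, 3} and column 2 has {7, 6, 1, 3}, leaving only 5.
Row 5, column 7: row 5 has {2, 7, 6, 4, 1, 3} and column 7 has {7, 6, 1, 3}, leaving only 5.
Row 6, column 6: row 6 has {2, 6, 5, 4, 1, 3} and column 6 has {2, 6, 5, 4, 1}, leaving only 7.
Row 4, column 6: row 4 has {6, 5, 1} and column 6 has {2, 7, 6, 5, 4, 1}, leaving only 3.
Row 4, column 4: row 4 has {6, 5, 1, 3} and column 4 has {2, 6, 5, 4, 1}, leaving only 7.
Row 4, column 5: row 4 has {7, 6, 5, 1, 3} and column 5 has {2, 6, 1, 3}, leaving only 4.
Row 4, column 2: row 4 has {7, 6, 5, 4, 1, 3} and column 2 has {7, 6, 5, 1, 3}, leaving only 2.
So row 4 reads: 6 2 5 7 4 3 1.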